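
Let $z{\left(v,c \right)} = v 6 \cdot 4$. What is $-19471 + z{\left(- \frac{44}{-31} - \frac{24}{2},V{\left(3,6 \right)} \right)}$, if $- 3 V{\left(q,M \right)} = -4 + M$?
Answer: $- \frac{611473}{31} \approx -19725.0$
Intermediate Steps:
$V{\left(q,M \right)} = \frac{4}{3} - \frac{M}{3}$ ($V{\left(q,M \right)} = - \frac{-4 + M}{3} = \frac{4}{3} - \frac{M}{3}$)
$z{\left(v,c \right)} = 24 v$ ($z{\left(v,c \right)} = 6 v 4 = 24 v$)
$-19471 + z{\left(- \frac{44}{-31} - \frac{24}{2},V{\left(3,6 \right)} \right)} = -19471 + 24 \left(- \frac{44}{-31} - \frac{24}{2}\right) = -19471 + 24 \left(\left(-44\right) \left(- \frac{1}{31}\right) - 12\right) = -19471 + 24 \left(\frac{44}{31} - 12\right) = -19471 + 24 \left(- \frac{328}{31}\right) = -19471 - \frac{7872}{31} = - \frac{611473}{31}$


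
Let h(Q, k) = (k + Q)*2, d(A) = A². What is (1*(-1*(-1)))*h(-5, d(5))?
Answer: 40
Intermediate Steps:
h(Q, k) = 2*Q + 2*k (h(Q, k) = (Q + k)*2 = 2*Q + 2*k)
(1*(-1*(-1)))*h(-5, d(5)) = (1*(-1*(-1)))*(2*(-5) + 2*5²) = (1*1)*(-10 + 2*25) = 1*(-10 + 50) = 1*40 = 40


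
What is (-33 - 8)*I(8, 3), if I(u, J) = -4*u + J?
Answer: 1189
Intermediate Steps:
I(u, J) = J - 4*u
(-33 - 8)*I(8, 3) = (-33 - 8)*(3 - 4*8) = -41*(3 - 32) = -41*(-29) = 1189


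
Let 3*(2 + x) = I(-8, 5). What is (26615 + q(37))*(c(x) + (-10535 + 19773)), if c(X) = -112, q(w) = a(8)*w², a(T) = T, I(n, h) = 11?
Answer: 342836442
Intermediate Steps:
x = 5/3 (x = -2 + (⅓)*11 = -2 + 11/3 = 5/3 ≈ 1.6667)
q(w) = 8*w²
(26615 + q(37))*(c(x) + (-10535 + 19773)) = (26615 + 8*37²)*(-112 + (-10535 + 19773)) = (26615 + 8*1369)*(-112 + 9238) = (26615 + 10952)*9126 = 37567*9126 = 342836442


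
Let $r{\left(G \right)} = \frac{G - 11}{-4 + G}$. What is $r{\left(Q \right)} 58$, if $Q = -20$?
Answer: $\frac{899}{12} \approx 74.917$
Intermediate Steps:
$r{\left(G \right)} = \frac{-11 + G}{-4 + G}$
$r{\left(Q \right)} 58 = \frac{-11 - 20}{-4 - 20} \cdot 58 = \frac{1}{-24} \left(-31\right) 58 = \left(- \frac{1}{24}\right) \left(-31\right) 58 = \frac{31}{24} \cdot 58 = \frac{899}{12}$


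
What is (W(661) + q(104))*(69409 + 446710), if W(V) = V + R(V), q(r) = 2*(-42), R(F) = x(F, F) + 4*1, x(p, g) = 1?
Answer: 300381258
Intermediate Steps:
R(F) = 5 (R(F) = 1 + 4*1 = 1 + 4 = 5)
q(r) = -84
W(V) = 5 + V (W(V) = V + 5 = 5 + V)
(W(661) + q(104))*(69409 + 446710) = ((5 + 661) - 84)*(69409 + 446710) = (666 - 84)*516119 = 582*516119 = 300381258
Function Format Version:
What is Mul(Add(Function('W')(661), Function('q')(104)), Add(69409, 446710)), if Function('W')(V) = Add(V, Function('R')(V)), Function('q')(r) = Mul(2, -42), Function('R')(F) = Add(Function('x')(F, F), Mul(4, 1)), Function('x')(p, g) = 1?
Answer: 300381258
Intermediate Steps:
Function('R')(F) = 5 (Function('R')(F) = Add(1, Mul(4, 1)) = Add(1, 4) = 5)
Function('q')(r) = -84
Function('W')(V) = Add(5, V) (Function('W')(V) = Add(V, 5) = Add(5, V))
Mul(Add(Function('W')(661), Function('q')(104)), Add(69409, 446710)) = Mul(Add(Add(5, 661), -84), Add(69409, 446710)) = Mul(Add(666, -84), 516119) = Mul(582, 516119) = 300381258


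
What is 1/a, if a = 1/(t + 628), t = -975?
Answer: -347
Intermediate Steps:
a = -1/347 (a = 1/(-975 + 628) = 1/(-347) = -1/347 ≈ -0.0028818)
1/a = 1/(-1/347) = -347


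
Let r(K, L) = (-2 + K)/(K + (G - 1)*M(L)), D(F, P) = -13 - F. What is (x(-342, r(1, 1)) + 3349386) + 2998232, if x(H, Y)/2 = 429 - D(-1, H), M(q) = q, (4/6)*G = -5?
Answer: 6348500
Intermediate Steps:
G = -15/2 (G = (3/2)*(-5) = -15/2 ≈ -7.5000)
r(K, L) = (-2 + K)/(K - 17*L/2) (r(K, L) = (-2 + K)/(K + (-15/2 - 1)*L) = (-2 + K)/(K - 17*L/2))
x(H, Y) = 882 (x(H, Y) = 2*(429 - (-13 - 1*(-1))) = 2*(429 - (-13 + 1)) = 2*(429 - 1*(-12)) = 2*(429 + 12) = 2*441 = 882)
(x(-342, r(1, 1)) + 3349386) + 2998232 = (882 + 3349386) + 2998232 = 3350268 + 2998232 = 6348500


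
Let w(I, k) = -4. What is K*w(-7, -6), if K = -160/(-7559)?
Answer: -640/7559 ≈ -0.084667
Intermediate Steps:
K = 160/7559 (K = -160*(-1/7559) = 160/7559 ≈ 0.021167)
K*w(-7, -6) = (160/7559)*(-4) = -640/7559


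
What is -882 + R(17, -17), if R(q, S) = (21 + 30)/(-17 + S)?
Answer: -1767/2 ≈ -883.50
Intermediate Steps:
R(q, S) = 51/(-17 + S)
-882 + R(17, -17) = -882 + 51/(-17 - 17) = -882 + 51/(-34) = -882 + 51*(-1/34) = -882 - 3/2 = -1767/2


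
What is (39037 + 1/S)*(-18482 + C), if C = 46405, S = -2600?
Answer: 2834078364677/2600 ≈ 1.0900e+9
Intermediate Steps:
(39037 + 1/S)*(-18482 + C) = (39037 + 1/(-2600))*(-18482 + 46405) = (39037 - 1/2600)*27923 = (101496199/2600)*27923 = 2834078364677/2600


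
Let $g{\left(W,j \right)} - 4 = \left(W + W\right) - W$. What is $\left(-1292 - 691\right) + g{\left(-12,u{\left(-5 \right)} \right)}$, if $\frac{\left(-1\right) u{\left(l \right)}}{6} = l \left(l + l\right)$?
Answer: $-1991$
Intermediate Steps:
$u{\left(l \right)} = - 12 l^{2}$ ($u{\left(l \right)} = - 6 l \left(l + l\right) = - 6 l 2 l = - 6 \cdot 2 l^{2} = - 12 l^{2}$)
$g{\left(W,j \right)} = 4 + W$ ($g{\left(W,j \right)} = 4 + \left(\left(W + W\right) - W\right) = 4 + \left(2 W - W\right) = 4 + W$)
$\left(-1292 - 691\right) + g{\left(-12,u{\left(-5 \right)} \right)} = \left(-1292 - 691\right) + \left(4 - 12\right) = -1983 - 8 = -1991$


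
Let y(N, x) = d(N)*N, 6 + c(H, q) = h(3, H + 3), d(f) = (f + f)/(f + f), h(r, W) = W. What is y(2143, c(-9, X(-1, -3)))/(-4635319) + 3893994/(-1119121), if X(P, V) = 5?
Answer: -18052302650389/5187482834599 ≈ -3.4800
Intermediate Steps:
d(f) = 1 (d(f) = (2*f)/((2*f)) = (2*f)*(1/(2*f)) = 1)
c(H, q) = -3 + H (c(H, q) = -6 + (H + 3) = -6 + (3 + H) = -3 + H)
y(N, x) = N (y(N, x) = 1*N = N)
y(2143, c(-9, X(-1, -3)))/(-4635319) + 3893994/(-1119121) = 2143/(-4635319) + 3893994/(-1119121) = 2143*(-1/4635319) + 3893994*(-1/1119121) = -2143/4635319 - 3893994/1119121 = -18052302650389/5187482834599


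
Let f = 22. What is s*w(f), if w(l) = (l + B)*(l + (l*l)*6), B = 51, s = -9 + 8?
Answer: -213598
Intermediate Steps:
s = -1
w(l) = (51 + l)*(l + 6*l²) (w(l) = (l + 51)*(l + (l*l)*6) = (51 + l)*(l + l²*6) = (51 + l)*(l + 6*l²))
s*w(f) = -22*(51 + 6*22² + 307*22) = -22*(51 + 6*484 + 6754) = -22*(51 + 2904 + 6754) = -22*9709 = -1*213598 = -213598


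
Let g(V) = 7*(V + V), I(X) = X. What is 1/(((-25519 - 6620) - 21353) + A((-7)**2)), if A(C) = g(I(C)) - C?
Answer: -1/52855 ≈ -1.8920e-5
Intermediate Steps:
g(V) = 14*V (g(V) = 7*(2*V) = 14*V)
A(C) = 13*C (A(C) = 14*C - C = 13*C)
1/(((-25519 - 6620) - 21353) + A((-7)**2)) = 1/(((-25519 - 6620) - 21353) + 13*(-7)**2) = 1/((-32139 - 21353) + 13*49) = 1/(-53492 + 637) = 1/(-52855) = -1/52855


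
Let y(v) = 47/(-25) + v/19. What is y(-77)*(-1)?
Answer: 2818/475 ≈ 5.9326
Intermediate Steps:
y(v) = -47/25 + v/19 (y(v) = 47*(-1/25) + v*(1/19) = -47/25 + v/19)
y(-77)*(-1) = (-47/25 + (1/19)*(-77))*(-1) = (-47/25 - 77/19)*(-1) = -2818/475*(-1) = 2818/475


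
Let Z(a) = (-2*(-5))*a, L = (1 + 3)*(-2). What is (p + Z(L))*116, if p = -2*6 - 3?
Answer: -11020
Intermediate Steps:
p = -15 (p = -12 - 3 = -15)
L = -8 (L = 4*(-2) = -8)
Z(a) = 10*a
(p + Z(L))*116 = (-15 + 10*(-8))*116 = (-15 - 80)*116 = -95*116 = -11020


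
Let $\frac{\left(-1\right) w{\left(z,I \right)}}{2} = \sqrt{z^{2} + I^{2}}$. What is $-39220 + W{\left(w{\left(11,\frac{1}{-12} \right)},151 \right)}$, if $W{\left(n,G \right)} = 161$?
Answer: $-39059$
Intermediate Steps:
$w{\left(z,I \right)} = - 2 \sqrt{I^{2} + z^{2}}$ ($w{\left(z,I \right)} = - 2 \sqrt{z^{2} + I^{2}} = - 2 \sqrt{I^{2} + z^{2}}$)
$-39220 + W{\left(w{\left(11,\frac{1}{-12} \right)},151 \right)} = -39220 + 161 = -39059$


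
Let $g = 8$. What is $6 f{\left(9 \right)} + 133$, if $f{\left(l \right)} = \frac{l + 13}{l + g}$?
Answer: $\frac{2393}{17} \approx 140.76$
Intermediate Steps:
$f{\left(l \right)} = \frac{13 + l}{8 + l}$ ($f{\left(l \right)} = \frac{l + 13}{l + 8} = \frac{13 + l}{8 + l}$)
$6 f{\left(9 \right)} + 133 = 6 \frac{13 + 9}{8 + 9} + 133 = 6 \cdot \frac{1}{17} \cdot 22 + 133 = 6 \cdot \frac{22}{17} + 133 = \frac{132}{17} + 133 = \frac{2393}{17}$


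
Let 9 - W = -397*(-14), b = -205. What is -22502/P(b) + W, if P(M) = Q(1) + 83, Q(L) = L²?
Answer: -244309/42 ≈ -5816.9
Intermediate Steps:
P(M) = 84 (P(M) = 1² + 83 = 1 + 83 = 84)
W = -5549 (W = 9 - (-397)*(-14) = 9 - 1*5558 = 9 - 5558 = -5549)
-22502/P(b) + W = -22502/84 - 5549 = -22502*1/84 - 5549 = -11251/42 - 5549 = -244309/42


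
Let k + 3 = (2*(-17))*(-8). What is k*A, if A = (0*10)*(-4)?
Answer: 0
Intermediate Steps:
k = 269 (k = -3 + (2*(-17))*(-8) = -3 - 34*(-8) = -3 + 272 = 269)
A = 0 (A = 0*(-4) = 0)
k*A = 269*0 = 0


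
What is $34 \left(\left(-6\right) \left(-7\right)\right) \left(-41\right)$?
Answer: $-58548$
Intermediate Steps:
$34 \left(\left(-6\right) \left(-7\right)\right) \left(-41\right) = 34 \cdot 42 \left(-41\right) = 1428 \left(-41\right) = -58548$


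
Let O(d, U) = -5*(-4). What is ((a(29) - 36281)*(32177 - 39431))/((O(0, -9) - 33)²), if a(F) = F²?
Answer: 19775520/13 ≈ 1.5212e+6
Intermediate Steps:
O(d, U) = 20
((a(29) - 36281)*(32177 - 39431))/((O(0, -9) - 33)²) = ((29² - 36281)*(32177 - 39431))/((20 - 33)²) = ((841 - 36281)*(-7254))/((-13)²) = -35440*(-7254)/169 = 257081760*(1/169) = 19775520/13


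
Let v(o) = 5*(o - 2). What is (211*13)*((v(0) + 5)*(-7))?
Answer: 96005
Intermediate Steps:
v(o) = -10 + 5*o (v(o) = 5*(-2 + o) = -10 + 5*o)
(211*13)*((v(0) + 5)*(-7)) = (211*13)*(((-10 + 5*0) + 5)*(-7)) = 2743*(((-10 + 0) + 5)*(-7)) = 2743*((-10 + 5)*(-7)) = 2743*(-5*(-7)) = 2743*35 = 96005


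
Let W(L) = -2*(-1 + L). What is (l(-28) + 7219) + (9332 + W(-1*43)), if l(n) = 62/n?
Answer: 232915/14 ≈ 16637.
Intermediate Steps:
W(L) = 2 - 2*L
(l(-28) + 7219) + (9332 + W(-1*43)) = (62/(-28) + 7219) + (9332 + (2 - (-2)*43)) = (62*(-1/28) + 7219) + (9332 + (2 - 2*(-43))) = (-31/14 + 7219) + (9332 + (2 + 86)) = 101035/14 + (9332 + 88) = 101035/14 + 9420 = 232915/14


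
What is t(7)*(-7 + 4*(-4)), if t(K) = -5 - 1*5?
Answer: 230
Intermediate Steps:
t(K) = -10 (t(K) = -5 - 5 = -10)
t(7)*(-7 + 4*(-4)) = -10*(-7 + 4*(-4)) = -10*(-7 - 16) = -10*(-23) = 230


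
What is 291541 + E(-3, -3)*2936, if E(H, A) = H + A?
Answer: 273925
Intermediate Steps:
E(H, A) = A + H
291541 + E(-3, -3)*2936 = 291541 + (-3 - 3)*2936 = 291541 - 6*2936 = 291541 - 17616 = 273925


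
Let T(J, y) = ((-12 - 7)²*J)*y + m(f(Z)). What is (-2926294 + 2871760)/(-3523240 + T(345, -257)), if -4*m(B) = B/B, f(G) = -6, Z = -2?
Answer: 218136/142125221 ≈ 0.0015348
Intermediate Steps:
m(B) = -¼ (m(B) = -B/(4*B) = -¼*1 = -¼)
T(J, y) = -¼ + 361*J*y (T(J, y) = ((-12 - 7)²*J)*y - ¼ = ((-19)²*J)*y - ¼ = (361*J)*y - ¼ = 361*J*y - ¼ = -¼ + 361*J*y)
(-2926294 + 2871760)/(-3523240 + T(345, -257)) = (-2926294 + 2871760)/(-3523240 + (-¼ + 361*345*(-257))) = -54534/(-3523240 + (-¼ - 32008065)) = -54534/(-3523240 - 128032261/4) = -54534/(-142125221/4) = -54534*(-4/142125221) = 218136/142125221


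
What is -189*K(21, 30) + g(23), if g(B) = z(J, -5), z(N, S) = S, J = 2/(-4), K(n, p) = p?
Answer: -5675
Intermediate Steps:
J = -½ (J = 2*(-¼) = -½ ≈ -0.50000)
g(B) = -5
-189*K(21, 30) + g(23) = -189*30 - 5 = -5670 - 5 = -5675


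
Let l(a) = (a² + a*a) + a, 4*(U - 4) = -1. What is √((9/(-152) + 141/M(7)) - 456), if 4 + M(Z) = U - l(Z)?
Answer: I*√468259364262/31996 ≈ 21.387*I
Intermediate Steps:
U = 15/4 (U = 4 + (¼)*(-1) = 4 - ¼ = 15/4 ≈ 3.7500)
l(a) = a + 2*a² (l(a) = (a² + a²) + a = 2*a² + a = a + 2*a²)
M(Z) = -¼ - Z*(1 + 2*Z) (M(Z) = -4 + (15/4 - Z*(1 + 2*Z)) = -¼ - Z*(1 + 2*Z))
√((9/(-152) + 141/M(7)) - 456) = √((9/(-152) + 141/(-¼ - 1*7 - 2*7²)) - 456) = √((9*(-1/152) + 141/(-¼ - 7 - 2*49)) - 456) = √((-9/152 + 141/(-¼ - 7 - 98)) - 456) = √((-9/152 + 141/(-421/4)) - 456) = √((-9/152 + 141*(-4/421)) - 456) = √((-9/152 - 564/421) - 456) = √(-89517/63992 - 456) = √(-29269869/63992) = I*√468259364262/31996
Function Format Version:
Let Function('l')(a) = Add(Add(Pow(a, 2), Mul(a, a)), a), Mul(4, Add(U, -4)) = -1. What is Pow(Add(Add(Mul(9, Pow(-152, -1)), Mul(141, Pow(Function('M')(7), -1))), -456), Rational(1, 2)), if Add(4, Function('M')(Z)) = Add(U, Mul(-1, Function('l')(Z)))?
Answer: Mul(Rational(1, 31996), I, Pow(468259364262, Rational(1, 2))) ≈ Mul(21.387, I)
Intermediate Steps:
U = Rational(15, 4) (U = Add(4, Mul(Rational(1, 4), -1)) = Add(4, Rational(-1, 4)) = Rational(15, 4) ≈ 3.7500)
Function('l')(a) = Add(a, Mul(2, Pow(a, 2))) (Function('l')(a) = Add(Add(Pow(a, 2), Pow(a, 2)), a) = Add(Mul(2, Pow(a, 2)), a) = Add(a, Mul(2, Pow(a, 2))))
Function('M')(Z) = Add(Rational(-1, 4), Mul(-1, Z, Add(1, Mul(2, Z)))) (Function('M')(Z) = Add(-4, Add(Rational(15, 4), Mul(-1, Mul(Z, Add(1, Mul(2, Z)))))) = Add(-4, Add(Rational(15, 4), Mul(-1, Z, Add(1, Mul(2, Z))))) = Add(Rational(-1, 4), Mul(-1, Z, Add(1, Mul(2, Z)))))
Pow(Add(Add(Mul(9, Pow(-152, -1)), Mul(141, Pow(Function('M')(7), -1))), -456), Rational(1, 2)) = Pow(Add(Add(Mul(9, Pow(-152, -1)), Mul(141, Pow(Add(Rational(-1, 4), Mul(-1, 7), Mul(-2, Pow(7, 2))), -1))), -456), Rational(1, 2)) = Pow(Add(Add(Mul(9, Rational(-1, 152)), Mul(141, Pow(Add(Rational(-1, 4), -7, Mul(-2, 49)), -1))), -456), Rational(1, 2)) = Pow(Add(Add(Rational(-9, 152), Mul(141, Pow(Add(Rational(-1, 4), -7, -98), -1))), -456), Rational(1, 2)) = Pow(Add(Add(Rational(-9, 152), Mul(141, Pow(Rational(-421, 4), -1))), -456), Rational(1, 2)) = Pow(Add(Add(Rational(-9, 152), Mul(141, Rational(-4, 421))), -456), Rational(1, 2)) = Pow(Add(Add(Rational(-9, 152), Rational(-564, 421)), -456), Rational(1, 2)) = Pow(Add(Rational(-89517, 63992), -456), Rational(1, 2)) = Pow(Rational(-29269869, 63992), Rational(1, 2)) = Mul(Rational(1, 31996), I, Pow(468259364262, Rational(1, 2)))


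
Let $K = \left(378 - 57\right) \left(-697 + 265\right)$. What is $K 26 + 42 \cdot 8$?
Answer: $-3605136$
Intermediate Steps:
$K = -138672$ ($K = 321 \left(-432\right) = -138672$)
$K 26 + 42 \cdot 8 = \left(-138672\right) 26 + 42 \cdot 8 = -3605472 + 336 = -3605136$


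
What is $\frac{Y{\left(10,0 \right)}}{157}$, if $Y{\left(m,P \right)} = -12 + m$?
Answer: $- \frac{2}{157} \approx -0.012739$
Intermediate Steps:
$\frac{Y{\left(10,0 \right)}}{157} = \frac{-12 + 10}{157} = \left(-2\right) \frac{1}{157} = - \frac{2}{157}$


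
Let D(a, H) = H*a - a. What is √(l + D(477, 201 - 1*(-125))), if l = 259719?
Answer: 2*√103686 ≈ 644.01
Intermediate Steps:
D(a, H) = -a + H*a
√(l + D(477, 201 - 1*(-125))) = √(259719 + 477*(-1 + (201 - 1*(-125)))) = √(259719 + 477*(-1 + (201 + 125))) = √(259719 + 477*(-1 + 326)) = √(259719 + 477*325) = √(259719 + 155025) = √414744 = 2*√103686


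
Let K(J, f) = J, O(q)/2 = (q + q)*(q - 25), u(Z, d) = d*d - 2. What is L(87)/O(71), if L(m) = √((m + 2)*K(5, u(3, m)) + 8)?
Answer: √453/13064 ≈ 0.0016292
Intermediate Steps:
u(Z, d) = -2 + d² (u(Z, d) = d² - 2 = -2 + d²)
O(q) = 4*q*(-25 + q) (O(q) = 2*((q + q)*(q - 25)) = 2*((2*q)*(-25 + q)) = 2*(2*q*(-25 + q)) = 4*q*(-25 + q))
L(m) = √(18 + 5*m) (L(m) = √((m + 2)*5 + 8) = √((2 + m)*5 + 8) = √((10 + 5*m) + 8) = √(18 + 5*m))
L(87)/O(71) = √(18 + 5*87)/((4*71*(-25 + 71))) = √(18 + 435)/((4*71*46)) = √453/13064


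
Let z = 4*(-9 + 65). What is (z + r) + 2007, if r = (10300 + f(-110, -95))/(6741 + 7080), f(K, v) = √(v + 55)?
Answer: 30844951/13821 + 2*I*√10/13821 ≈ 2231.7 + 0.0004576*I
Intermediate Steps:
f(K, v) = √(55 + v)
z = 224 (z = 4*56 = 224)
r = 10300/13821 + 2*I*√10/13821 (r = (10300 + √(55 - 95))/(6741 + 7080) = (10300 + √(-40))/13821 = (10300 + 2*I*√10)*(1/13821) = 10300/13821 + 2*I*√10/13821 ≈ 0.74524 + 0.0004576*I)
(z + r) + 2007 = (224 + (10300/13821 + 2*I*√10/13821)) + 2007 = (3106204/13821 + 2*I*√10/13821) + 2007 = 30844951/13821 + 2*I*√10/13821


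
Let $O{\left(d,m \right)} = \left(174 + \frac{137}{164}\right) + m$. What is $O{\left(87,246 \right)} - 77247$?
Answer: $- \frac{12599491}{164} \approx -76826.0$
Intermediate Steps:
$O{\left(d,m \right)} = \frac{28673}{164} + m$ ($O{\left(d,m \right)} = \left(174 + 137 \cdot \frac{1}{164}\right) + m = \left(174 + \frac{137}{164}\right) + m = \frac{28673}{164} + m$)
$O{\left(87,246 \right)} - 77247 = \left(\frac{28673}{164} + 246\right) - 77247 = \frac{69017}{164} - 77247 = - \frac{12599491}{164}$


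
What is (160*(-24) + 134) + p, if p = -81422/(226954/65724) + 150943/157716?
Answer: -37562211819985/1376702964 ≈ -27284.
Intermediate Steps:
p = -32460150635401/1376702964 (p = -81422/(226954*(1/65724)) + 150943*(1/157716) = -81422/113477/32862 + 11611/12132 = -81422*32862/113477 + 11611/12132 = -2675689764/113477 + 11611/12132 = -32460150635401/1376702964 ≈ -23578.)
(160*(-24) + 134) + p = (160*(-24) + 134) - 32460150635401/1376702964 = (-3840 + 134) - 32460150635401/1376702964 = -3706 - 32460150635401/1376702964 = -37562211819985/1376702964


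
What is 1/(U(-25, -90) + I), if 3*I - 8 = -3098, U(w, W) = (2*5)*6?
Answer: -1/970 ≈ -0.0010309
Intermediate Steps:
U(w, W) = 60 (U(w, W) = 10*6 = 60)
I = -1030 (I = 8/3 + (1/3)*(-3098) = 8/3 - 3098/3 = -1030)
1/(U(-25, -90) + I) = 1/(60 - 1030) = 1/(-970) = -1/970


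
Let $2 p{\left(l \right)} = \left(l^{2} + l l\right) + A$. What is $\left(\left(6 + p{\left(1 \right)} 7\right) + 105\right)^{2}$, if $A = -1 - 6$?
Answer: $\frac{34969}{4} \approx 8742.3$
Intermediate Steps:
$A = -7$ ($A = -1 - 6 = -7$)
$p{\left(l \right)} = - \frac{7}{2} + l^{2}$ ($p{\left(l \right)} = \frac{\left(l^{2} + l l\right) - 7}{2} = \frac{\left(l^{2} + l^{2}\right) - 7}{2} = \frac{2 l^{2} - 7}{2} = \frac{-7 + 2 l^{2}}{2} = - \frac{7}{2} + l^{2}$)
$\left(\left(6 + p{\left(1 \right)} 7\right) + 105\right)^{2} = \left(\left(6 + \left(- \frac{7}{2} + 1^{2}\right) 7\right) + 105\right)^{2} = \left(\left(6 + \left(- \frac{7}{2} + 1\right) 7\right) + 105\right)^{2} = \left(\left(6 - \frac{35}{2}\right) + 105\right)^{2} = \left(- \frac{23}{2} + 105\right)^{2} = \left(\frac{187}{2}\right)^{2} = \frac{34969}{4}$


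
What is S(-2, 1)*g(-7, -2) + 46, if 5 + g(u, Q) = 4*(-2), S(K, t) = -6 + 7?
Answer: 33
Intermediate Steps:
S(K, t) = 1
g(u, Q) = -13 (g(u, Q) = -5 + 4*(-2) = -5 - 8 = -13)
S(-2, 1)*g(-7, -2) + 46 = 1*(-13) + 46 = -13 + 46 = 33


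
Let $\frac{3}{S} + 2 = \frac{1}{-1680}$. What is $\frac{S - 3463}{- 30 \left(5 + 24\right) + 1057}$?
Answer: $- \frac{11644183}{628507} \approx -18.527$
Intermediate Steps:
$S = - \frac{5040}{3361}$ ($S = \frac{3}{-2 + \frac{1}{-1680}} = \frac{3}{-2 - \frac{1}{1680}} = \frac{3}{- \frac{3361}{1680}} = 3 \left(- \frac{1680}{3361}\right) = - \frac{5040}{3361} \approx -1.4996$)
$\frac{S - 3463}{- 30 \left(5 + 24\right) + 1057} = \frac{- \frac{5040}{3361} - 3463}{- 30 \left(5 + 24\right) + 1057} = - \frac{11644183}{3361 \left(\left(-30\right) 29 + 1057\right)} = - \frac{11644183}{3361 \left(-870 + 1057\right)} = - \frac{11644183}{3361 \cdot 187} = \left(- \frac{11644183}{3361}\right) \frac{1}{187} = - \frac{11644183}{628507}$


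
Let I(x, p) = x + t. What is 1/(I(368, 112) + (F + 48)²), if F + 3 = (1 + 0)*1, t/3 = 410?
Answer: 1/3714 ≈ 0.00026925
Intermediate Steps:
t = 1230 (t = 3*410 = 1230)
I(x, p) = 1230 + x (I(x, p) = x + 1230 = 1230 + x)
F = -2 (F = -3 + (1 + 0)*1 = -3 + 1*1 = -3 + 1 = -2)
1/(I(368, 112) + (F + 48)²) = 1/((1230 + 368) + (-2 + 48)²) = 1/(1598 + 46²) = 1/(1598 + 2116) = 1/3714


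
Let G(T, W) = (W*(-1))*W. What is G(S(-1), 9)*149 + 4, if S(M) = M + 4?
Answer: -12065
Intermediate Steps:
S(M) = 4 + M
G(T, W) = -W**2 (G(T, W) = (-W)*W = -W**2)
G(S(-1), 9)*149 + 4 = -1*9**2*149 + 4 = -1*81*149 + 4 = -81*149 + 4 = -12069 + 4 = -12065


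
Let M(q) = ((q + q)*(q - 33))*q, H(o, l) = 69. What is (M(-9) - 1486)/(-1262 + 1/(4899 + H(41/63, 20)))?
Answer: 8236944/1253923 ≈ 6.5689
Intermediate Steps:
M(q) = 2*q**2*(-33 + q) (M(q) = ((2*q)*(-33 + q))*q = (2*q*(-33 + q))*q = 2*q**2*(-33 + q))
(M(-9) - 1486)/(-1262 + 1/(4899 + H(41/63, 20))) = (2*(-9)**2*(-33 - 9) - 1486)/(-1262 + 1/(4899 + 69)) = (2*81*(-42) - 1486)/(-1262 + 1/4968) = (-6804 - 1486)/(-1262 + 1/4968) = -8290/(-6269615/4968) = -8290*(-4968/6269615) = 8236944/1253923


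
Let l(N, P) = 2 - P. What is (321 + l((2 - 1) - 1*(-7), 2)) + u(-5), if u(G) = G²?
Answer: 346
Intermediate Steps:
(321 + l((2 - 1) - 1*(-7), 2)) + u(-5) = (321 + (2 - 1*2)) + (-5)² = (321 + (2 - 2)) + 25 = (321 + 0) + 25 = 321 + 25 = 346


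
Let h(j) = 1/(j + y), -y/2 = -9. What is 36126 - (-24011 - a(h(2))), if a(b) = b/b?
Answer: 60138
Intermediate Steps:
y = 18 (y = -2*(-9) = 18)
h(j) = 1/(18 + j) (h(j) = 1/(j + 18) = 1/(18 + j))
a(b) = 1
36126 - (-24011 - a(h(2))) = 36126 - (-24011 - 1*1) = 36126 - (-24011 - 1) = 36126 - 1*(-24012) = 36126 + 24012 = 60138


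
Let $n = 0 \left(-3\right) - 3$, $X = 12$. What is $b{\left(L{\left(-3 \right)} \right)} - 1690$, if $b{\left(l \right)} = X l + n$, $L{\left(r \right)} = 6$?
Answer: $-1621$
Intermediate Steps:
$n = -3$ ($n = 0 - 3 = -3$)
$b{\left(l \right)} = -3 + 12 l$ ($b{\left(l \right)} = 12 l - 3 = -3 + 12 l$)
$b{\left(L{\left(-3 \right)} \right)} - 1690 = \left(-3 + 12 \cdot 6\right) - 1690 = \left(-3 + 72\right) - 1690 = 69 - 1690 = -1621$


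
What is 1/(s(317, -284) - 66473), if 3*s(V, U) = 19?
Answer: -3/199400 ≈ -1.5045e-5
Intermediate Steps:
s(V, U) = 19/3 (s(V, U) = (⅓)*19 = 19/3)
1/(s(317, -284) - 66473) = 1/(19/3 - 66473) = 1/(-199400/3) = -3/199400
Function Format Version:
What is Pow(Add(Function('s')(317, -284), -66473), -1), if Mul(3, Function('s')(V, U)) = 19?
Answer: Rational(-3, 199400) ≈ -1.5045e-5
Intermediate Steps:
Function('s')(V, U) = Rational(19, 3) (Function('s')(V, U) = Mul(Rational(1, 3), 19) = Rational(19, 3))
Pow(Add(Function('s')(317, -284), -66473), -1) = Pow(Add(Rational(19, 3), -66473), -1) = Pow(Rational(-199400, 3), -1) = Rational(-3, 199400)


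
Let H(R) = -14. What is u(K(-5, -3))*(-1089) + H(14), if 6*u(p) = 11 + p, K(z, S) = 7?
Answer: -3281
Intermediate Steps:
u(p) = 11/6 + p/6 (u(p) = (11 + p)/6 = 11/6 + p/6)
u(K(-5, -3))*(-1089) + H(14) = (11/6 + (⅙)*7)*(-1089) - 14 = (11/6 + 7/6)*(-1089) - 14 = 3*(-1089) - 14 = -3267 - 14 = -3281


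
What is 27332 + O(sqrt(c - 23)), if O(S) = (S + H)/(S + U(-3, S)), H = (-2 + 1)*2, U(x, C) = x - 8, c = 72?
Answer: 109323/4 ≈ 27331.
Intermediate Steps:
U(x, C) = -8 + x
H = -2 (H = -1*2 = -2)
O(S) = (-2 + S)/(-11 + S) (O(S) = (S - 2)/(S + (-8 - 3)) = (-2 + S)/(S - 11) = (-2 + S)/(-11 + S))
27332 + O(sqrt(c - 23)) = 27332 + (-2 + sqrt(72 - 23))/(-11 + sqrt(72 - 23)) = 27332 + (-2 + sqrt(49))/(-11 + sqrt(49)) = 27332 + (-2 + 7)/(-11 + 7) = 27332 + 5/(-4) = 27332 - 1/4*5 = 27332 - 5/4 = 109323/4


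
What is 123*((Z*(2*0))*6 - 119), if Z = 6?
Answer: -14637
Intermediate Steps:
123*((Z*(2*0))*6 - 119) = 123*((6*(2*0))*6 - 119) = 123*((6*0)*6 - 119) = 123*(0*6 - 119) = 123*(0 - 119) = 123*(-119) = -14637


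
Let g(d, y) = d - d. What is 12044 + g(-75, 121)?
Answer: 12044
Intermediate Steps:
g(d, y) = 0
12044 + g(-75, 121) = 12044 + 0 = 12044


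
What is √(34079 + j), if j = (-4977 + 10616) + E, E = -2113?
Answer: √37605 ≈ 193.92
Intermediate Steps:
j = 3526 (j = (-4977 + 10616) - 2113 = 5639 - 2113 = 3526)
√(34079 + j) = √(34079 + 3526) = √37605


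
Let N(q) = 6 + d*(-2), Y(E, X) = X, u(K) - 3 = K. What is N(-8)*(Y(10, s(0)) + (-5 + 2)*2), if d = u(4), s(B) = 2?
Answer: 32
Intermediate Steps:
u(K) = 3 + K
d = 7 (d = 3 + 4 = 7)
N(q) = -8 (N(q) = 6 + 7*(-2) = 6 - 14 = -8)
N(-8)*(Y(10, s(0)) + (-5 + 2)*2) = -8*(2 + (-5 + 2)*2) = -8*(2 - 3*2) = -8*(2 - 6) = -8*(-4) = 32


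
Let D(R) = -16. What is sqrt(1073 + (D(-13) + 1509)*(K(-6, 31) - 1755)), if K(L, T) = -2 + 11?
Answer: I*sqrt(2605705) ≈ 1614.2*I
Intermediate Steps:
K(L, T) = 9
sqrt(1073 + (D(-13) + 1509)*(K(-6, 31) - 1755)) = sqrt(1073 + (-16 + 1509)*(9 - 1755)) = sqrt(1073 + 1493*(-1746)) = sqrt(1073 - 2606778) = sqrt(-2605705) = I*sqrt(2605705)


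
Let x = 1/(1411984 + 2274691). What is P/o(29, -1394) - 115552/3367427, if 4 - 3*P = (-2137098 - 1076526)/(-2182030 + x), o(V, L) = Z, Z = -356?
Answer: -905478120829376473/24685242727048278837 ≈ -0.036681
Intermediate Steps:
o(V, L) = -356
x = 1/3686675 ≈ 2.7125e-7
P = 69386192972/82366233279 (P = 4/3 - (-2137098 - 1076526)/(3*(-2182030 + 1/3686675)) = 4/3 - (-1071208)/(-8044435450249/3686675) = 4/3 - (-1071208)*(-3686675)/8044435450249 = 4/3 - ⅓*40435451400/27455411093 = 4/3 - 13478483800/27455411093 = 69386192972/82366233279 ≈ 0.84241)
P/o(29, -1394) - 115552/3367427 = (69386192972/82366233279)/(-356) - 115552/3367427 = (69386192972/82366233279)*(-1/356) - 115552*1/3367427 = -17346548243/7330594761831 - 115552/3367427 = -905478120829376473/24685242727048278837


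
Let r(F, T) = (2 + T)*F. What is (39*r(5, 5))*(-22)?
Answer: -30030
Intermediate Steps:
r(F, T) = F*(2 + T)
(39*r(5, 5))*(-22) = (39*(5*(2 + 5)))*(-22) = (39*(5*7))*(-22) = (39*35)*(-22) = 1365*(-22) = -30030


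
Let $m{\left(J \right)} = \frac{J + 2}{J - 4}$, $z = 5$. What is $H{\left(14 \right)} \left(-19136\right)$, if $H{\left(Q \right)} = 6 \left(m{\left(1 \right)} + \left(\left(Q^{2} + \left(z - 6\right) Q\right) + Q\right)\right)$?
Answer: $-22389120$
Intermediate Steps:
$m{\left(J \right)} = \frac{2 + J}{-4 + J}$
$H{\left(Q \right)} = -6 + 6 Q^{2}$ ($H{\left(Q \right)} = 6 \left(\frac{2 + 1}{-4 + 1} + \left(\left(Q^{2} + \left(5 - 6\right) Q\right) + Q\right)\right) = 6 \left(\frac{1}{-3} \cdot 3 + \left(\left(Q^{2} + \left(5 - 6\right) Q\right) + Q\right)\right) = 6 \left(\left(- \frac{1}{3}\right) 3 + \left(\left(Q^{2} - Q\right) + Q\right)\right) = 6 \left(-1 + Q^{2}\right) = -6 + 6 Q^{2}$)
$H{\left(14 \right)} \left(-19136\right) = \left(-6 + 6 \cdot 14^{2}\right) \left(-19136\right) = \left(-6 + 6 \cdot 196\right) \left(-19136\right) = \left(-6 + 1176\right) \left(-19136\right) = 1170 \left(-19136\right) = -22389120$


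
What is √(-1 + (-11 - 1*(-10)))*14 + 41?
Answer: 41 + 14*I*√2 ≈ 41.0 + 19.799*I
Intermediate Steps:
√(-1 + (-11 - 1*(-10)))*14 + 41 = √(-1 + (-11 + 10))*14 + 41 = √(-1 - 1)*14 + 41 = √(-2)*14 + 41 = (I*√2)*14 + 41 = 14*I*√2 + 41 = 41 + 14*I*√2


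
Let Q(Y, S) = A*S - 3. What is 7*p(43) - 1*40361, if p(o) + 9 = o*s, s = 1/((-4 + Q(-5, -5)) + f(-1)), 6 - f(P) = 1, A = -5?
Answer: -929451/23 ≈ -40411.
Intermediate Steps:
f(P) = 5 (f(P) = 6 - 1*1 = 6 - 1 = 5)
Q(Y, S) = -3 - 5*S (Q(Y, S) = -5*S - 3 = -3 - 5*S)
s = 1/23 (s = 1/((-4 + (-3 - 5*(-5))) + 5) = 1/((-4 + (-3 + 25)) + 5) = 1/((-4 + 22) + 5) = 1/(18 + 5) = 1/23 ≈ 0.043478)
p(o) = -9 + o/23 (p(o) = -9 + o*(1/23) = -9 + o/23)
7*p(43) - 1*40361 = 7*(-9 + (1/23)*43) - 1*40361 = 7*(-9 + 43/23) - 40361 = 7*(-164/23) - 40361 = -1148/23 - 40361 = -929451/23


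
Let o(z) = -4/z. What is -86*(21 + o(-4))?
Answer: -1892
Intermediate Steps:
-86*(21 + o(-4)) = -86*(21 - 4/(-4)) = -86*(21 - 4*(-¼)) = -86*(21 + 1) = -86*22 = -1892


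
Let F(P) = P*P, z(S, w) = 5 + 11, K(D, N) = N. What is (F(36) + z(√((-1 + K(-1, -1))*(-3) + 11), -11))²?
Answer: 1721344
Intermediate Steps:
z(S, w) = 16
F(P) = P²
(F(36) + z(√((-1 + K(-1, -1))*(-3) + 11), -11))² = (36² + 16)² = (1296 + 16)² = 1312² = 1721344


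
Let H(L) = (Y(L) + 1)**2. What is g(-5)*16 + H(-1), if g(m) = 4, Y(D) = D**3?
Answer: 64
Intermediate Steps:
H(L) = (1 + L**3)**2 (H(L) = (L**3 + 1)**2 = (1 + L**3)**2)
g(-5)*16 + H(-1) = 4*16 + (1 + (-1)**3)**2 = 64 + (1 - 1)**2 = 64 + 0**2 = 64 + 0 = 64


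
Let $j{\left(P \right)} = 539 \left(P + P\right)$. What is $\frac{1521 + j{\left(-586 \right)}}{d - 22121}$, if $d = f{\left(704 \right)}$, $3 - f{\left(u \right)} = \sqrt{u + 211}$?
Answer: $\frac{13938476066}{489205009} - \frac{630187 \sqrt{915}}{489205009} \approx 28.453$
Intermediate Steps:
$f{\left(u \right)} = 3 - \sqrt{211 + u}$ ($f{\left(u \right)} = 3 - \sqrt{u + 211} = 3 - \sqrt{211 + u}$)
$j{\left(P \right)} = 1078 P$ ($j{\left(P \right)} = 539 \cdot 2 P = 1078 P$)
$d = 3 - \sqrt{915}$ ($d = 3 - \sqrt{211 + 704} = 3 - \sqrt{915} \approx -27.249$)
$\frac{1521 + j{\left(-586 \right)}}{d - 22121} = \frac{1521 + 1078 \left(-586\right)}{\left(3 - \sqrt{915}\right) - 22121} = \frac{1521 - 631708}{-22118 - \sqrt{915}} = - \frac{630187}{-22118 - \sqrt{915}}$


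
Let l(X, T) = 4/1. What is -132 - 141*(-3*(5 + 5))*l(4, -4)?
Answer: 16788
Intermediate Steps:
l(X, T) = 4 (l(X, T) = 4*1 = 4)
-132 - 141*(-3*(5 + 5))*l(4, -4) = -132 - 141*(-3*(5 + 5))*4 = -132 - 141*(-3*10)*4 = -132 - (-4230)*4 = -132 - 141*(-120) = -132 + 16920 = 16788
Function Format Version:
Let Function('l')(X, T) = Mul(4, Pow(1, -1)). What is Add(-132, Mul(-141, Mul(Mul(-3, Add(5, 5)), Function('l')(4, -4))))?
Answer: 16788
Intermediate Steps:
Function('l')(X, T) = 4 (Function('l')(X, T) = Mul(4, 1) = 4)
Add(-132, Mul(-141, Mul(Mul(-3, Add(5, 5)), Function('l')(4, -4)))) = Add(-132, Mul(-141, Mul(Mul(-3, Add(5, 5)), 4))) = Add(-132, Mul(-141, Mul(Mul(-3, 10), 4))) = Add(-132, Mul(-141, Mul(-30, 4))) = Add(-132, Mul(-141, -120)) = Add(-132, 16920) = 16788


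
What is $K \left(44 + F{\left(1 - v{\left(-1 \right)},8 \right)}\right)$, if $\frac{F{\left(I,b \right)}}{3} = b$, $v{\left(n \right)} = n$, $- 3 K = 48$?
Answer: $-1088$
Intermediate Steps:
$K = -16$ ($K = \left(- \frac{1}{3}\right) 48 = -16$)
$F{\left(I,b \right)} = 3 b$
$K \left(44 + F{\left(1 - v{\left(-1 \right)},8 \right)}\right) = - 16 \left(44 + 3 \cdot 8\right) = - 16 \left(44 + 24\right) = \left(-16\right) 68 = -1088$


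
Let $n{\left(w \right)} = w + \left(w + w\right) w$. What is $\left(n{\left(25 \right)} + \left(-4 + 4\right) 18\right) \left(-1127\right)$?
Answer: $-1436925$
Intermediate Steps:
$n{\left(w \right)} = w + 2 w^{2}$ ($n{\left(w \right)} = w + 2 w w = w + 2 w^{2}$)
$\left(n{\left(25 \right)} + \left(-4 + 4\right) 18\right) \left(-1127\right) = \left(25 \left(1 + 2 \cdot 25\right) + \left(-4 + 4\right) 18\right) \left(-1127\right) = \left(25 \left(1 + 50\right) + 0 \cdot 18\right) \left(-1127\right) = \left(25 \cdot 51 + 0\right) \left(-1127\right) = \left(1275 + 0\right) \left(-1127\right) = 1275 \left(-1127\right) = -1436925$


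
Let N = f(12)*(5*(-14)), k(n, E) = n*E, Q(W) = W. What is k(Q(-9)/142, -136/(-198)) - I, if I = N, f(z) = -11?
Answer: -601404/781 ≈ -770.04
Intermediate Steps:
k(n, E) = E*n
N = 770 (N = -55*(-14) = -11*(-70) = 770)
I = 770
k(Q(-9)/142, -136/(-198)) - I = (-136/(-198))*(-9/142) - 1*770 = (-136*(-1/198))*(-9*1/142) - 770 = (68/99)*(-9/142) - 770 = -34/781 - 770 = -601404/781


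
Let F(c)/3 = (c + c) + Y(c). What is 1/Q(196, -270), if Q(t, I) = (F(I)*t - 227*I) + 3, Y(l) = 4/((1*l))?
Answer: -45/11530607 ≈ -3.9027e-6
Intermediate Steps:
Y(l) = 4/l
F(c) = 6*c + 12/c (F(c) = 3*((c + c) + 4/c) = 3*(2*c + 4/c) = 6*c + 12/c)
Q(t, I) = 3 - 227*I + t*(6*I + 12/I) (Q(t, I) = ((6*I + 12/I)*t - 227*I) + 3 = (t*(6*I + 12/I) - 227*I) + 3 = (-227*I + t*(6*I + 12/I)) + 3 = 3 - 227*I + t*(6*I + 12/I))
1/Q(196, -270) = 1/(3 - 227*(-270) + 6*(-270)*196 + 12*196/(-270)) = 1/(3 + 61290 - 317520 + 12*196*(-1/270)) = 1/(3 + 61290 - 317520 - 392/45) = 1/(-11530607/45) = -45/11530607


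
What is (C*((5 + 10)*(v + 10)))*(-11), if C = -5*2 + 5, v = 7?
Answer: 14025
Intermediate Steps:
C = -5 (C = -10 + 5 = -5)
(C*((5 + 10)*(v + 10)))*(-11) = -5*(5 + 10)*(7 + 10)*(-11) = -75*17*(-11) = -5*255*(-11) = -1275*(-11) = 14025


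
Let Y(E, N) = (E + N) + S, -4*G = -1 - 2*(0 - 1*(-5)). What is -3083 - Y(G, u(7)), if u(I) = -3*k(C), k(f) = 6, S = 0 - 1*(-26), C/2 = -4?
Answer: -12375/4 ≈ -3093.8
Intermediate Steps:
C = -8 (C = 2*(-4) = -8)
S = 26 (S = 0 + 26 = 26)
G = 11/4 (G = -(-1 - 2*(0 - 1*(-5)))/4 = -(-1 - 2*(0 + 5))/4 = -(-1 - 2*5)/4 = -(-1 - 10)/4 = -1/4*(-11) = 11/4 ≈ 2.7500)
u(I) = -18 (u(I) = -3*6 = -18)
Y(E, N) = 26 + E + N (Y(E, N) = (E + N) + 26 = 26 + E + N)
-3083 - Y(G, u(7)) = -3083 - (26 + 11/4 - 18) = -3083 - 1*43/4 = -3083 - 43/4 = -12375/4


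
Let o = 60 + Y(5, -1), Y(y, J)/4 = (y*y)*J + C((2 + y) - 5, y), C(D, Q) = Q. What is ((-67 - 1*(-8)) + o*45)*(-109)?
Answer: 104531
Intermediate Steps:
Y(y, J) = 4*y + 4*J*y² (Y(y, J) = 4*((y*y)*J + y) = 4*(y²*J + y) = 4*(J*y² + y) = 4*(y + J*y²) = 4*y + 4*J*y²)
o = -20 (o = 60 + 4*5*(1 - 1*5) = 60 + 4*5*(1 - 5) = 60 + 4*5*(-4) = 60 - 80 = -20)
((-67 - 1*(-8)) + o*45)*(-109) = ((-67 - 1*(-8)) - 20*45)*(-109) = ((-67 + 8) - 900)*(-109) = (-59 - 900)*(-109) = -959*(-109) = 104531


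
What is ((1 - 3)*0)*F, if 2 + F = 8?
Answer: 0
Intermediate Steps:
F = 6 (F = -2 + 8 = 6)
((1 - 3)*0)*F = ((1 - 3)*0)*6 = -2*0*6 = 0*6 = 0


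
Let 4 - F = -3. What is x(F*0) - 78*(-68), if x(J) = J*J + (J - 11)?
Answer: 5293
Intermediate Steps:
F = 7 (F = 4 - 1*(-3) = 4 + 3 = 7)
x(J) = -11 + J + J² (x(J) = J² + (-11 + J) = -11 + J + J²)
x(F*0) - 78*(-68) = (-11 + 7*0 + (7*0)²) - 78*(-68) = (-11 + 0 + 0²) + 5304 = (-11 + 0 + 0) + 5304 = -11 + 5304 = 5293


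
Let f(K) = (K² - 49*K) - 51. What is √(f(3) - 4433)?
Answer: I*√4622 ≈ 67.985*I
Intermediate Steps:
f(K) = -51 + K² - 49*K
√(f(3) - 4433) = √((-51 + 3² - 49*3) - 4433) = √((-51 + 9 - 147) - 4433) = √(-189 - 4433) = √(-4622) = I*√4622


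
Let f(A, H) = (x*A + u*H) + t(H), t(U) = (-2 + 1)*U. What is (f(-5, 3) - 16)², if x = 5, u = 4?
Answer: 1024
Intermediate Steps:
t(U) = -U
f(A, H) = 3*H + 5*A (f(A, H) = (5*A + 4*H) - H = (4*H + 5*A) - H = 3*H + 5*A)
(f(-5, 3) - 16)² = ((3*3 + 5*(-5)) - 16)² = ((9 - 25) - 16)² = (-16 - 16)² = (-32)² = 1024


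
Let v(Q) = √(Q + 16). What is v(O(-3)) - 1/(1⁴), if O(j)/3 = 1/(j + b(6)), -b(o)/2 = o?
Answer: -1 + √395/5 ≈ 2.9749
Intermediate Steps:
b(o) = -2*o
O(j) = 3/(-12 + j) (O(j) = 3/(j - 2*6) = 3/(j - 12) = 3/(-12 + j))
v(Q) = √(16 + Q)
v(O(-3)) - 1/(1⁴) = √(16 + 3/(-12 - 3)) - 1/(1⁴) = √(16 + 3/(-15)) - 1/1 = √(16 + 3*(-1/15)) - 1*1 = √(16 - ⅕) - 1 = √(79/5) - 1 = √395/5 - 1 = -1 + √395/5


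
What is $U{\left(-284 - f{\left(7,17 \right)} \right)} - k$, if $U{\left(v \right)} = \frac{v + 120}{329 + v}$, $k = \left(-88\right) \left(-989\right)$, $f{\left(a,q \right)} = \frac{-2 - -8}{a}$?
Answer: $- \frac{26894042}{309} \approx -87036.0$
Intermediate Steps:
$f{\left(a,q \right)} = \frac{6}{a}$ ($f{\left(a,q \right)} = \frac{-2 + 8}{a} = \frac{6}{a}$)
$k = 87032$
$U{\left(v \right)} = \frac{120 + v}{329 + v}$
$U{\left(-284 - f{\left(7,17 \right)} \right)} - k = \frac{120 - \left(284 + \frac{6}{7}\right)}{329 - \left(284 + \frac{6}{7}\right)} - 87032 = \frac{120 - \left(284 + 6 \cdot \frac{1}{7}\right)}{329 - \left(284 + 6 \cdot \frac{1}{7}\right)} - 87032 = \frac{120 - \frac{1994}{7}}{329 - \frac{1994}{7}} - 87032 = \frac{1}{\frac{309}{7}} \left(- \frac{1154}{7}\right) - 87032 = \frac{7}{309} \left(- \frac{1154}{7}\right) - 87032 = - \frac{1154}{309} - 87032 = - \frac{26894042}{309}$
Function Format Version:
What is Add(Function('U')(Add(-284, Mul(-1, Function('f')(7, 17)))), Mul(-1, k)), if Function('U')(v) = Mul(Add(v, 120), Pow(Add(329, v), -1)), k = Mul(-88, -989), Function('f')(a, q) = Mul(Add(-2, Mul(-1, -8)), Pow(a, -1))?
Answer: Rational(-26894042, 309) ≈ -87036.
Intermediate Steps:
Function('f')(a, q) = Mul(6, Pow(a, -1)) (Function('f')(a, q) = Mul(Add(-2, 8), Pow(a, -1)) = Mul(6, Pow(a, -1)))
k = 87032
Function('U')(v) = Mul(Pow(Add(329, v), -1), Add(120, v)) (Function('U')(v) = Mul(Add(120, v), Pow(Add(329, v), -1)) = Mul(Pow(Add(329, v), -1), Add(120, v)))
Add(Function('U')(Add(-284, Mul(-1, Function('f')(7, 17)))), Mul(-1, k)) = Add(Mul(Pow(Add(329, Add(-284, Mul(-1, Mul(6, Pow(7, -1))))), -1), Add(120, Add(-284, Mul(-1, Mul(6, Pow(7, -1)))))), Mul(-1, 87032)) = Add(Mul(Pow(Add(329, Add(-284, Mul(-1, Mul(6, Rational(1, 7))))), -1), Add(120, Add(-284, Mul(-1, Mul(6, Rational(1, 7)))))), -87032) = Add(Mul(Pow(Add(329, Add(-284, Mul(-1, Rational(6, 7)))), -1), Add(120, Add(-284, Mul(-1, Rational(6, 7))))), -87032) = Add(Mul(Pow(Add(329, Add(-284, Rational(-6, 7))), -1), Add(120, Add(-284, Rational(-6, 7)))), -87032) = Add(Mul(Pow(Add(329, Rational(-1994, 7)), -1), Add(120, Rational(-1994, 7))), -87032) = Add(Mul(Pow(Rational(309, 7), -1), Rational(-1154, 7)), -87032) = Add(Mul(Rational(7, 309), Rational(-1154, 7)), -87032) = Add(Rational(-1154, 309), -87032) = Rational(-26894042, 309)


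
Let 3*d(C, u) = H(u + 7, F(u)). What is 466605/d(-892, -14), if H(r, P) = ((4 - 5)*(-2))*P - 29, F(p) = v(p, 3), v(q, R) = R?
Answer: -1399815/23 ≈ -60862.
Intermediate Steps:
F(p) = 3
H(r, P) = -29 + 2*P (H(r, P) = (-1*(-2))*P - 29 = 2*P - 29 = -29 + 2*P)
d(C, u) = -23/3 (d(C, u) = (-29 + 2*3)/3 = (-29 + 6)/3 = (1/3)*(-23) = -23/3)
466605/d(-892, -14) = 466605/(-23/3) = 466605*(-3/23) = -1399815/23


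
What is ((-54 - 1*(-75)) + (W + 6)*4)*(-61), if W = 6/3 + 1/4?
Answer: -3294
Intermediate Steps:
W = 9/4 (W = 6*(⅓) + 1*(¼) = 2 + ¼ = 9/4 ≈ 2.2500)
((-54 - 1*(-75)) + (W + 6)*4)*(-61) = ((-54 - 1*(-75)) + (9/4 + 6)*4)*(-61) = ((-54 + 75) + (33/4)*4)*(-61) = (21 + 33)*(-61) = 54*(-61) = -3294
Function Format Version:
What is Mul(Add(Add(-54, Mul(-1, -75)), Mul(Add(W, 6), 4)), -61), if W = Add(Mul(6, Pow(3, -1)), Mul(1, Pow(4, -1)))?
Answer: -3294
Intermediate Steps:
W = Rational(9, 4) (W = Add(Mul(6, Rational(1, 3)), Mul(1, Rational(1, 4))) = Add(2, Rational(1, 4)) = Rational(9, 4) ≈ 2.2500)
Mul(Add(Add(-54, Mul(-1, -75)), Mul(Add(W, 6), 4)), -61) = Mul(Add(Add(-54, Mul(-1, -75)), Mul(Add(Rational(9, 4), 6), 4)), -61) = Mul(Add(Add(-54, 75), Mul(Rational(33, 4), 4)), -61) = Mul(Add(21, 33), -61) = Mul(54, -61) = -3294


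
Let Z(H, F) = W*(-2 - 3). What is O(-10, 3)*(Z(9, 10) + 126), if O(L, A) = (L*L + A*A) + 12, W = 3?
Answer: 13431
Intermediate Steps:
O(L, A) = 12 + A² + L² (O(L, A) = (L² + A²) + 12 = (A² + L²) + 12 = 12 + A² + L²)
Z(H, F) = -15 (Z(H, F) = 3*(-2 - 3) = 3*(-5) = -15)
O(-10, 3)*(Z(9, 10) + 126) = (12 + 3² + (-10)²)*(-15 + 126) = (12 + 9 + 100)*111 = 121*111 = 13431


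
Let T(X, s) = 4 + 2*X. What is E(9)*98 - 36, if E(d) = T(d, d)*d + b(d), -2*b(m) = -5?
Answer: 19613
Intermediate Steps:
b(m) = 5/2 (b(m) = -1/2*(-5) = 5/2)
E(d) = 5/2 + d*(4 + 2*d) (E(d) = (4 + 2*d)*d + 5/2 = d*(4 + 2*d) + 5/2 = 5/2 + d*(4 + 2*d))
E(9)*98 - 36 = (5/2 + 2*9*(2 + 9))*98 - 36 = (5/2 + 2*9*11)*98 - 36 = (5/2 + 198)*98 - 36 = (401/2)*98 - 36 = 19649 - 36 = 19613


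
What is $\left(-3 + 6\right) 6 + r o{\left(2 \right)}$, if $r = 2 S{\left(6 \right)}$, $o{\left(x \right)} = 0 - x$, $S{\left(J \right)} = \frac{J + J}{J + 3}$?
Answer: $\frac{38}{3} \approx 12.667$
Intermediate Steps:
$S{\left(J \right)} = \frac{2 J}{3 + J}$
$o{\left(x \right)} = - x$
$r = \frac{8}{3}$ ($r = 2 \cdot 2 \cdot 6 \frac{1}{3 + 6} = 2 \cdot 2 \cdot 6 \cdot \frac{1}{9} = 2 \cdot \frac{4}{3} = \frac{8}{3} \approx 2.6667$)
$\left(-3 + 6\right) 6 + r o{\left(2 \right)} = \left(-3 + 6\right) 6 + \frac{8 \left(\left(-1\right) 2\right)}{3} = 3 \cdot 6 + \frac{8}{3} \left(-2\right) = 18 - \frac{16}{3} = \frac{38}{3}$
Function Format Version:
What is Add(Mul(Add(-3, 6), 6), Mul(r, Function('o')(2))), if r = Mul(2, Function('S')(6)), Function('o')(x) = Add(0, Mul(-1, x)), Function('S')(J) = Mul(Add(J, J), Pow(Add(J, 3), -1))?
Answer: Rational(38, 3) ≈ 12.667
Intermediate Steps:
Function('S')(J) = Mul(2, J, Pow(Add(3, J), -1)) (Function('S')(J) = Mul(Mul(2, J), Pow(Add(3, J), -1)) = Mul(2, J, Pow(Add(3, J), -1)))
Function('o')(x) = Mul(-1, x)
r = Rational(8, 3) (r = Mul(2, Mul(2, 6, Pow(Add(3, 6), -1))) = Mul(2, Mul(2, 6, Pow(9, -1))) = Mul(2, Mul(2, 6, Rational(1, 9))) = Mul(2, Rational(4, 3)) = Rational(8, 3) ≈ 2.6667)
Add(Mul(Add(-3, 6), 6), Mul(r, Function('o')(2))) = Add(Mul(Add(-3, 6), 6), Mul(Rational(8, 3), Mul(-1, 2))) = Add(Mul(3, 6), Mul(Rational(8, 3), -2)) = Add(18, Rational(-16, 3)) = Rational(38, 3)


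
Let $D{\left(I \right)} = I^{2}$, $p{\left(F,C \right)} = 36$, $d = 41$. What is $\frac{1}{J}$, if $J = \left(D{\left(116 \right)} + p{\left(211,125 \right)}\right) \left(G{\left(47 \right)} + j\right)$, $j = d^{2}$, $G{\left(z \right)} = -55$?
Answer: $\frac{1}{21937992} \approx 4.5583 \cdot 10^{-8}$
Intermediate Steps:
$j = 1681$ ($j = 41^{2} = 1681$)
$J = 21937992$ ($J = \left(116^{2} + 36\right) \left(-55 + 1681\right) = \left(13456 + 36\right) 1626 = 13492 \cdot 1626 = 21937992$)
$\frac{1}{J} = \frac{1}{21937992}$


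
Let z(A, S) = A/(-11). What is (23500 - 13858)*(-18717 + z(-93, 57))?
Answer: -1984265748/11 ≈ -1.8039e+8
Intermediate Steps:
z(A, S) = -A/11 (z(A, S) = A*(-1/11) = -A/11)
(23500 - 13858)*(-18717 + z(-93, 57)) = (23500 - 13858)*(-18717 - 1/11*(-93)) = 9642*(-18717 + 93/11) = 9642*(-205794/11) = -1984265748/11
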